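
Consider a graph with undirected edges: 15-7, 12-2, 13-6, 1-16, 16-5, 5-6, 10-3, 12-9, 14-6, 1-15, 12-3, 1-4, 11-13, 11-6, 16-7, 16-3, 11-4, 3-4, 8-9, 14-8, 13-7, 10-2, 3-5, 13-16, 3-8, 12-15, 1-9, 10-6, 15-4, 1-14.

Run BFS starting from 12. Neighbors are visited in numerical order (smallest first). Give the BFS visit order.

Visit 12; enqueue 2, 3, 9, 15 → queue [2, 3, 9, 15]
Visit 2; enqueue 10 → queue [3, 9, 15, 10]
Visit 3; enqueue 4, 5, 8, 16 → queue [9, 15, 10, 4, 5, 8, 16]
Visit 9; enqueue 1 → queue [15, 10, 4, 5, 8, 16, 1]
Visit 15; enqueue 7 → queue [10, 4, 5, 8, 16, 1, 7]
Visit 10; enqueue 6 → queue [4, 5, 8, 16, 1, 7, 6]
Visit 4; enqueue 11 → queue [5, 8, 16, 1, 7, 6, 11]
Visit 5 → queue [8, 16, 1, 7, 6, 11]
Visit 8; enqueue 14 → queue [16, 1, 7, 6, 11, 14]
Visit 16; enqueue 13 → queue [1, 7, 6, 11, 14, 13]
Visit 1 → queue [7, 6, 11, 14, 13]
Visit 7 → queue [6, 11, 14, 13]
Visit 6 → queue [11, 14, 13]
Visit 11 → queue [14, 13]
Visit 14 → queue [13]
Visit 13 → queue []

12, 2, 3, 9, 15, 10, 4, 5, 8, 16, 1, 7, 6, 11, 14, 13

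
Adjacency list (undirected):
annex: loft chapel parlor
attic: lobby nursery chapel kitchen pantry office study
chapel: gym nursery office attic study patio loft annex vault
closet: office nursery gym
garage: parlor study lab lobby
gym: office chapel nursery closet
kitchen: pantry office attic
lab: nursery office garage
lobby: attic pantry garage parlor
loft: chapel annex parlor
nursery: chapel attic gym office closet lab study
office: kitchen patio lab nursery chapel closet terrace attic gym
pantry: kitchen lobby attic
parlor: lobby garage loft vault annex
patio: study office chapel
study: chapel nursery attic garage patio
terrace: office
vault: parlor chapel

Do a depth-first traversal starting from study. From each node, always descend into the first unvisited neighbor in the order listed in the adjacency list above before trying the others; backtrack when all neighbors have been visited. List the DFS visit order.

Visit study
study → chapel
chapel → gym
gym → office
office → kitchen
kitchen → pantry
pantry → lobby
lobby → attic
attic → nursery
nursery → closet
nursery → lab
lab → garage
garage → parlor
parlor → loft
loft → annex
parlor → vault
office → patio
office → terrace

study → chapel → gym → office → kitchen → pantry → lobby → attic → nursery → closet → lab → garage → parlor → loft → annex → vault → patio → terrace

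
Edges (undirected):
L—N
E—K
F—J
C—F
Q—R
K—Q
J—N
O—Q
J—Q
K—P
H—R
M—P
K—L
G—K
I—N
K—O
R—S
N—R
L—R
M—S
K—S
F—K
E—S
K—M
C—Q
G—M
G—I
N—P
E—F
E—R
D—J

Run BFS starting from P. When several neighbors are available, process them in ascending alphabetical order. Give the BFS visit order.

P K M N E F G L O Q S I J R C D H

Visit P; enqueue K, M, N → queue [K, M, N]
Visit K; enqueue E, F, G, L, O, Q, S → queue [M, N, E, F, G, L, O, Q, S]
Visit M → queue [N, E, F, G, L, O, Q, S]
Visit N; enqueue I, J, R → queue [E, F, G, L, O, Q, S, I, J, R]
Visit E → queue [F, G, L, O, Q, S, I, J, R]
Visit F; enqueue C → queue [G, L, O, Q, S, I, J, R, C]
Visit G → queue [L, O, Q, S, I, J, R, C]
Visit L → queue [O, Q, S, I, J, R, C]
Visit O → queue [Q, S, I, J, R, C]
Visit Q → queue [S, I, J, R, C]
Visit S → queue [I, J, R, C]
Visit I → queue [J, R, C]
Visit J; enqueue D → queue [R, C, D]
Visit R; enqueue H → queue [C, D, H]
Visit C → queue [D, H]
Visit D → queue [H]
Visit H → queue []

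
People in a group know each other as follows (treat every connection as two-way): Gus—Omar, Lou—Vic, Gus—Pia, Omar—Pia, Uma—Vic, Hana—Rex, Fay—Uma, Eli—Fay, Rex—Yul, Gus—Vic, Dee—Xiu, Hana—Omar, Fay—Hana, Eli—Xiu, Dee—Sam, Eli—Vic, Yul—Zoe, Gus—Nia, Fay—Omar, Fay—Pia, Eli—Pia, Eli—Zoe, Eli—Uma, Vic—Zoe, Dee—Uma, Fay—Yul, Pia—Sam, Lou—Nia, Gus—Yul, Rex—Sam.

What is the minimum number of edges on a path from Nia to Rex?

3

Level 0: Nia
Level 1: Gus, Lou
Level 2: Omar, Pia, Vic, Yul
Level 3: Eli, Fay, Hana, Rex, Sam, Uma, Zoe
Level 4: Dee, Xiu
Rex first appears at level 3.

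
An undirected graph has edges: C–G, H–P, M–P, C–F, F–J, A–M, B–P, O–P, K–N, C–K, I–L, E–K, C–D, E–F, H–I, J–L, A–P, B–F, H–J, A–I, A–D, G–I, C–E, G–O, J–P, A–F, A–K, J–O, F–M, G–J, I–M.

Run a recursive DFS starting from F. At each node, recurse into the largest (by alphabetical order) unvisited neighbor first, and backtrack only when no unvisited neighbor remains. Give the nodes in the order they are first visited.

F -> M -> P -> O -> J -> L -> I -> H -> G -> C -> K -> N -> E -> A -> D -> B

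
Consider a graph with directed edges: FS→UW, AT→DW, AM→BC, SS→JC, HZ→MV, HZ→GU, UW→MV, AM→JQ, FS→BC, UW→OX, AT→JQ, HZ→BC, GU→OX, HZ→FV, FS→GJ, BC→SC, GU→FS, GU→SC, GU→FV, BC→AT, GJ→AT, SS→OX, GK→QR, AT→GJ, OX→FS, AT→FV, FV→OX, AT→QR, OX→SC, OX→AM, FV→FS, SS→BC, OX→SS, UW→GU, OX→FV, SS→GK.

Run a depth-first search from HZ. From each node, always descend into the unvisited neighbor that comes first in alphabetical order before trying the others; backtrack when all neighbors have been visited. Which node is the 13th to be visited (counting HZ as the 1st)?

Visit HZ
HZ → BC
BC → AT
AT → DW
AT → FV
FV → FS
FS → GJ
FS → UW
UW → GU
GU → OX
OX → AM
AM → JQ
OX → SC
OX → SS
SS → GK
GK → QR
SS → JC
UW → MV

Visit order: HZ, BC, AT, DW, FV, FS, GJ, UW, GU, OX, AM, JQ, SC, SS, GK, QR, JC, MV

SC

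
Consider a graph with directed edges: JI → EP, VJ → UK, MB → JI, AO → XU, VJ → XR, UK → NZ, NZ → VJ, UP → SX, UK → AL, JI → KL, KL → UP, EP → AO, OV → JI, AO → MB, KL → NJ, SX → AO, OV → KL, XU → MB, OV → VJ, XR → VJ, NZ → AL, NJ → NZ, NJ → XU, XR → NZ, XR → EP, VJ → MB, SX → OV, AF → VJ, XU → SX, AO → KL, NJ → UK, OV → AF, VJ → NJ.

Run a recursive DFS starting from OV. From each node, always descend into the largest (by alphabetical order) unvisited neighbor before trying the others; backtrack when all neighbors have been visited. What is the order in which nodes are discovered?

Visit OV
OV → VJ
VJ → XR
XR → NZ
NZ → AL
XR → EP
EP → AO
AO → XU
XU → SX
XU → MB
MB → JI
JI → KL
KL → UP
KL → NJ
NJ → UK
OV → AF

OV, VJ, XR, NZ, AL, EP, AO, XU, SX, MB, JI, KL, UP, NJ, UK, AF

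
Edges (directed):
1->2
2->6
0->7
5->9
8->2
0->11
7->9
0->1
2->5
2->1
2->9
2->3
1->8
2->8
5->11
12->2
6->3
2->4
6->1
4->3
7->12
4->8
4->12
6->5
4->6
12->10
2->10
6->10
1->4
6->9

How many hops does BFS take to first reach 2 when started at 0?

Level 0: 0
Level 1: 1, 7, 11
Level 2: 2, 4, 8, 9, 12
Level 3: 3, 5, 6, 10
2 first appears at level 2.

2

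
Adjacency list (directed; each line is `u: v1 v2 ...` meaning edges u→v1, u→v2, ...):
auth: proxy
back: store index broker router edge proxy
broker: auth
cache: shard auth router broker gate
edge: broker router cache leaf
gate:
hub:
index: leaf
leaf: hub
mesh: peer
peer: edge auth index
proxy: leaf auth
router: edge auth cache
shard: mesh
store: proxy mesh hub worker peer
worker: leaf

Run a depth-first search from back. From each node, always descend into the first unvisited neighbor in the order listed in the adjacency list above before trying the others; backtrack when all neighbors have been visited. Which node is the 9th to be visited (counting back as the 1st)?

edge

Visit back
back → store
store → proxy
proxy → leaf
leaf → hub
proxy → auth
store → mesh
mesh → peer
peer → edge
edge → broker
edge → router
router → cache
cache → shard
cache → gate
peer → index
store → worker

Visit order: back, store, proxy, leaf, hub, auth, mesh, peer, edge, broker, router, cache, shard, gate, index, worker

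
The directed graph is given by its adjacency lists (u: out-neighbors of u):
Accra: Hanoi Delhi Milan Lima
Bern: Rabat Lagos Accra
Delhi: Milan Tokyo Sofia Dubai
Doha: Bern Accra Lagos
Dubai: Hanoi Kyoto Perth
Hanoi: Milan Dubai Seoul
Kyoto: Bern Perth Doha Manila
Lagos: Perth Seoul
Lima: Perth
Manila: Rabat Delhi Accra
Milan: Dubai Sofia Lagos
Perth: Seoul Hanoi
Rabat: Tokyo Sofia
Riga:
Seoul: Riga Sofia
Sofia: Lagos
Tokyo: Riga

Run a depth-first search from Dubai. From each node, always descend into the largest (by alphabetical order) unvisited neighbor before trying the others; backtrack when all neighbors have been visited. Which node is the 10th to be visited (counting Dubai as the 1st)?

Manila

Visit Dubai
Dubai → Perth
Perth → Seoul
Seoul → Sofia
Sofia → Lagos
Seoul → Riga
Perth → Hanoi
Hanoi → Milan
Dubai → Kyoto
Kyoto → Manila
Manila → Rabat
Rabat → Tokyo
Manila → Delhi
Manila → Accra
Accra → Lima
Kyoto → Doha
Doha → Bern

Visit order: Dubai, Perth, Seoul, Sofia, Lagos, Riga, Hanoi, Milan, Kyoto, Manila, Rabat, Tokyo, Delhi, Accra, Lima, Doha, Bern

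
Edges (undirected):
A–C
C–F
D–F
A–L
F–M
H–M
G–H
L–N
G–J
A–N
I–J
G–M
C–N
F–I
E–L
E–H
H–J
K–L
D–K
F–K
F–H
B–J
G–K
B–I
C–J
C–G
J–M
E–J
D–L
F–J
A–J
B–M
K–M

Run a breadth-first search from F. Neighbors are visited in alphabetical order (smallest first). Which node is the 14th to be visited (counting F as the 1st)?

B

Visit F; enqueue C, D, H, I, J, K, M → queue [C, D, H, I, J, K, M]
Visit C; enqueue A, G, N → queue [D, H, I, J, K, M, A, G, N]
Visit D; enqueue L → queue [H, I, J, K, M, A, G, N, L]
Visit H; enqueue E → queue [I, J, K, M, A, G, N, L, E]
Visit I; enqueue B → queue [J, K, M, A, G, N, L, E, B]
Visit J → queue [K, M, A, G, N, L, E, B]
Visit K → queue [M, A, G, N, L, E, B]
Visit M → queue [A, G, N, L, E, B]
Visit A → queue [G, N, L, E, B]
Visit G → queue [N, L, E, B]
Visit N → queue [L, E, B]
Visit L → queue [E, B]
Visit E → queue [B]
Visit B → queue []

Visit order: F, C, D, H, I, J, K, M, A, G, N, L, E, B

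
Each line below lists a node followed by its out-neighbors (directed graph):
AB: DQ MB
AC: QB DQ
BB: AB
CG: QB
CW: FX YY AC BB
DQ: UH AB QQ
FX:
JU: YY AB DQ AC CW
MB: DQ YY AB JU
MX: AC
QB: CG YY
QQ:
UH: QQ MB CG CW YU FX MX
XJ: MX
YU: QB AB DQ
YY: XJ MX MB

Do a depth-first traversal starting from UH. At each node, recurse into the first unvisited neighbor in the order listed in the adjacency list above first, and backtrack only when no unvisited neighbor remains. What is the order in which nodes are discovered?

Visit UH
UH → QQ
UH → MB
MB → DQ
DQ → AB
MB → YY
YY → XJ
XJ → MX
MX → AC
AC → QB
QB → CG
MB → JU
JU → CW
CW → FX
CW → BB
UH → YU

UH, QQ, MB, DQ, AB, YY, XJ, MX, AC, QB, CG, JU, CW, FX, BB, YU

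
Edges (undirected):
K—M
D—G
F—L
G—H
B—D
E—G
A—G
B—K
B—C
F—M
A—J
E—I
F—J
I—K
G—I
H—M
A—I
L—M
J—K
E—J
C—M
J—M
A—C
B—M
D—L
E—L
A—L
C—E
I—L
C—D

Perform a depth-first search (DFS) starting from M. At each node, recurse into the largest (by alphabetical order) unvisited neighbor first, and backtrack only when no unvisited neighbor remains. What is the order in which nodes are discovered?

Visit M
M → L
L → I
I → K
K → J
J → F
J → E
E → G
G → H
G → D
D → C
C → B
C → A

M, L, I, K, J, F, E, G, H, D, C, B, A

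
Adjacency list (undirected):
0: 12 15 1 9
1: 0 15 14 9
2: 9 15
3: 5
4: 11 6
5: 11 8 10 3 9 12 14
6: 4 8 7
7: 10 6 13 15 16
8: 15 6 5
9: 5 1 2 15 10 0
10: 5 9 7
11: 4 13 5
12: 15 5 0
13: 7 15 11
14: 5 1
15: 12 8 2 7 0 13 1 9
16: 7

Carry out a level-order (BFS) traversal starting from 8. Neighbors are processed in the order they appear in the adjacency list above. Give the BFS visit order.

Visit 8; enqueue 15, 6, 5 → queue [15, 6, 5]
Visit 15; enqueue 12, 2, 7, 0, 13, 1, 9 → queue [6, 5, 12, 2, 7, 0, 13, 1, 9]
Visit 6; enqueue 4 → queue [5, 12, 2, 7, 0, 13, 1, 9, 4]
Visit 5; enqueue 11, 10, 3, 14 → queue [12, 2, 7, 0, 13, 1, 9, 4, 11, 10, 3, 14]
Visit 12 → queue [2, 7, 0, 13, 1, 9, 4, 11, 10, 3, 14]
Visit 2 → queue [7, 0, 13, 1, 9, 4, 11, 10, 3, 14]
Visit 7; enqueue 16 → queue [0, 13, 1, 9, 4, 11, 10, 3, 14, 16]
Visit 0 → queue [13, 1, 9, 4, 11, 10, 3, 14, 16]
Visit 13 → queue [1, 9, 4, 11, 10, 3, 14, 16]
Visit 1 → queue [9, 4, 11, 10, 3, 14, 16]
Visit 9 → queue [4, 11, 10, 3, 14, 16]
Visit 4 → queue [11, 10, 3, 14, 16]
Visit 11 → queue [10, 3, 14, 16]
Visit 10 → queue [3, 14, 16]
Visit 3 → queue [14, 16]
Visit 14 → queue [16]
Visit 16 → queue []

8, 15, 6, 5, 12, 2, 7, 0, 13, 1, 9, 4, 11, 10, 3, 14, 16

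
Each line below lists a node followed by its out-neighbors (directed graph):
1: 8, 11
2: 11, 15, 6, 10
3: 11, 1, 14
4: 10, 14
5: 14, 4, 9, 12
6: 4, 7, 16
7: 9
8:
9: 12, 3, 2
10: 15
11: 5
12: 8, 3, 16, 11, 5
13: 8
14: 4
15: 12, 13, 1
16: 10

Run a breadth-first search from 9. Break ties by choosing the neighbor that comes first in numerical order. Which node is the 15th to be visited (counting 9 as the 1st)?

7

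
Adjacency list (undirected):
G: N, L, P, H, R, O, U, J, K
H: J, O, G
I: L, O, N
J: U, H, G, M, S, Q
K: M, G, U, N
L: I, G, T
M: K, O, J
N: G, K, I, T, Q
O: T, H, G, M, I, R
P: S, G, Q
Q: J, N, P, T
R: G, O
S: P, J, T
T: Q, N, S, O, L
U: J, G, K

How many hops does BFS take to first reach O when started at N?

2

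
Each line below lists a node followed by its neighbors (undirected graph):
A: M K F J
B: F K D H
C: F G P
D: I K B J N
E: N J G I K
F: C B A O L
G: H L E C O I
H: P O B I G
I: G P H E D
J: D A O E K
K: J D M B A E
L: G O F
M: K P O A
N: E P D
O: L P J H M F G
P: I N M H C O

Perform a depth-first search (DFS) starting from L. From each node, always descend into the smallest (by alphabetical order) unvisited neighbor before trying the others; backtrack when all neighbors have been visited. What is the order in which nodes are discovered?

L, F, A, J, D, B, H, G, C, P, I, E, K, M, O, N

Visit L
L → F
F → A
A → J
J → D
D → B
B → H
H → G
G → C
C → P
P → I
I → E
E → K
K → M
M → O
E → N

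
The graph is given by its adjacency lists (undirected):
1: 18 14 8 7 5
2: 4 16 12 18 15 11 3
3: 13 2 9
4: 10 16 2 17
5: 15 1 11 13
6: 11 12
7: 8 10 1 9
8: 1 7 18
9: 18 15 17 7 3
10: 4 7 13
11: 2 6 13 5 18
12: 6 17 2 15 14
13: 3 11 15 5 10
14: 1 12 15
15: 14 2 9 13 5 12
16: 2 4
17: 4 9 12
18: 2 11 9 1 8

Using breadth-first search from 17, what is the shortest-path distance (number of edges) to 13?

3

Level 0: 17
Level 1: 4, 9, 12
Level 2: 2, 3, 6, 7, 10, 14, 15, 16, 18
Level 3: 1, 5, 8, 11, 13
13 first appears at level 3.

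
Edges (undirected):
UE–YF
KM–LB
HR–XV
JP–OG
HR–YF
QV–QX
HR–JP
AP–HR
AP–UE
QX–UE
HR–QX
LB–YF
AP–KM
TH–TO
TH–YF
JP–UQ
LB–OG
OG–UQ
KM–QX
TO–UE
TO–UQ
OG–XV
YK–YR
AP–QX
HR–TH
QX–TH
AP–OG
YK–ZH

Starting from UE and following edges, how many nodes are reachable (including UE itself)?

14

BFS from UE visits: UE, YF, TO, QX, AP, TH, LB, HR, UQ, QV, KM, OG, XV, JP
Reachable nodes: 14 of 17 total.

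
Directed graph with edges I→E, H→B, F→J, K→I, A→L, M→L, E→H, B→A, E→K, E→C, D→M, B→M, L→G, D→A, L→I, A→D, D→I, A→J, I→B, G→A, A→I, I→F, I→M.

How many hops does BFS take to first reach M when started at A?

2

Level 0: A
Level 1: D, I, J, L
Level 2: B, E, F, G, M
Level 3: C, H, K
M first appears at level 2.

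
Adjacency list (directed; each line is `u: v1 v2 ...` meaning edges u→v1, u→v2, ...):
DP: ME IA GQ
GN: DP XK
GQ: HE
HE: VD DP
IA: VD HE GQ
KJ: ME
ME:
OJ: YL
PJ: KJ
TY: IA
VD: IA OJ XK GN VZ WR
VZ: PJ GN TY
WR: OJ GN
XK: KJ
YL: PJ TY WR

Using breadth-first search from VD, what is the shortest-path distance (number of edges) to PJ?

2

Level 0: VD
Level 1: GN, IA, OJ, VZ, WR, XK
Level 2: DP, GQ, HE, KJ, PJ, TY, YL
Level 3: ME
PJ first appears at level 2.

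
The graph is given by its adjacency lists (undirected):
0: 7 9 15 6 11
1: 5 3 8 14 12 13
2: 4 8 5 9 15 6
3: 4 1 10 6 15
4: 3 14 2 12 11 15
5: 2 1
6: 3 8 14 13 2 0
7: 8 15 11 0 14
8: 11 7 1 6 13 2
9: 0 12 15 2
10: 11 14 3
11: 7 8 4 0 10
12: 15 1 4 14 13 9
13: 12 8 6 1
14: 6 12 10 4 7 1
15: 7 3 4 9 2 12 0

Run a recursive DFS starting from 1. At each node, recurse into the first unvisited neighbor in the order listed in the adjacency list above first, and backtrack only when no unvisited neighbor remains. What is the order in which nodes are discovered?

1 -> 5 -> 2 -> 4 -> 3 -> 10 -> 11 -> 7 -> 8 -> 6 -> 14 -> 12 -> 15 -> 9 -> 0 -> 13

Visit 1
1 → 5
5 → 2
2 → 4
4 → 3
3 → 10
10 → 11
11 → 7
7 → 8
8 → 6
6 → 14
14 → 12
12 → 15
15 → 9
9 → 0
12 → 13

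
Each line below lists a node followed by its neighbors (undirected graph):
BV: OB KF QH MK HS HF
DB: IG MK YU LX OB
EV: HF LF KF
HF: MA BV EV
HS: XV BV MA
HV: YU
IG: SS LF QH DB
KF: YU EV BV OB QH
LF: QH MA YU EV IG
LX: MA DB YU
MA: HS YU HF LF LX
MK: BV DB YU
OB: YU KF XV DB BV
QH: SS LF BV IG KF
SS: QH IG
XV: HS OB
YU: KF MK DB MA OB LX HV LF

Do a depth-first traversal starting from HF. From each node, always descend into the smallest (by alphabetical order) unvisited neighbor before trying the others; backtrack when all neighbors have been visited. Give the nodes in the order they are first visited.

Visit HF
HF → BV
BV → HS
HS → MA
MA → LF
LF → EV
EV → KF
KF → OB
OB → DB
DB → IG
IG → QH
QH → SS
DB → LX
LX → YU
YU → HV
YU → MK
OB → XV

HF -> BV -> HS -> MA -> LF -> EV -> KF -> OB -> DB -> IG -> QH -> SS -> LX -> YU -> HV -> MK -> XV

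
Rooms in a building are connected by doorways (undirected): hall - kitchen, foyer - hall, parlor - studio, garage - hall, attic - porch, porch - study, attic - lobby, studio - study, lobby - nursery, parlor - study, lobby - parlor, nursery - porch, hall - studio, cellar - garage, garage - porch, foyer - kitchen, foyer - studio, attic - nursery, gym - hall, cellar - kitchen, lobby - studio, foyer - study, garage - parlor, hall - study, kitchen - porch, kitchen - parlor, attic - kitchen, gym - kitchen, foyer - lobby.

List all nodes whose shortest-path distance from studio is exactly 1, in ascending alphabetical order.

Level 0: studio
Level 1: foyer, hall, lobby, parlor, study
Level 2: attic, garage, gym, kitchen, nursery, porch
Level 3: cellar

foyer, hall, lobby, parlor, study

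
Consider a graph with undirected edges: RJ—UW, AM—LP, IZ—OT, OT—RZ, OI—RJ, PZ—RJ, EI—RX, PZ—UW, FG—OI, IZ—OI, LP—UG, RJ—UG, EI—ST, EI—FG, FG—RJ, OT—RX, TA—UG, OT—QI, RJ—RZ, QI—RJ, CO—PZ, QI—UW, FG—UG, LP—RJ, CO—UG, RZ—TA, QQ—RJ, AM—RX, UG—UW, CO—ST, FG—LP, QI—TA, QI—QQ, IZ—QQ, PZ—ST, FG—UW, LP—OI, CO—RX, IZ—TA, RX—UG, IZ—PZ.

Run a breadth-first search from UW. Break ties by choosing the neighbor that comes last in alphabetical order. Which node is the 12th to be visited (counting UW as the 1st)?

QQ

Visit UW; enqueue UG, RJ, QI, PZ, FG → queue [UG, RJ, QI, PZ, FG]
Visit UG; enqueue TA, RX, LP, CO → queue [RJ, QI, PZ, FG, TA, RX, LP, CO]
Visit RJ; enqueue RZ, QQ, OI → queue [QI, PZ, FG, TA, RX, LP, CO, RZ, QQ, OI]
Visit QI; enqueue OT → queue [PZ, FG, TA, RX, LP, CO, RZ, QQ, OI, OT]
Visit PZ; enqueue ST, IZ → queue [FG, TA, RX, LP, CO, RZ, QQ, OI, OT, ST, IZ]
Visit FG; enqueue EI → queue [TA, RX, LP, CO, RZ, QQ, OI, OT, ST, IZ, EI]
Visit TA → queue [RX, LP, CO, RZ, QQ, OI, OT, ST, IZ, EI]
Visit RX; enqueue AM → queue [LP, CO, RZ, QQ, OI, OT, ST, IZ, EI, AM]
Visit LP → queue [CO, RZ, QQ, OI, OT, ST, IZ, EI, AM]
Visit CO → queue [RZ, QQ, OI, OT, ST, IZ, EI, AM]
Visit RZ → queue [QQ, OI, OT, ST, IZ, EI, AM]
Visit QQ → queue [OI, OT, ST, IZ, EI, AM]
Visit OI → queue [OT, ST, IZ, EI, AM]
Visit OT → queue [ST, IZ, EI, AM]
Visit ST → queue [IZ, EI, AM]
Visit IZ → queue [EI, AM]
Visit EI → queue [AM]
Visit AM → queue []

Visit order: UW, UG, RJ, QI, PZ, FG, TA, RX, LP, CO, RZ, QQ, OI, OT, ST, IZ, EI, AM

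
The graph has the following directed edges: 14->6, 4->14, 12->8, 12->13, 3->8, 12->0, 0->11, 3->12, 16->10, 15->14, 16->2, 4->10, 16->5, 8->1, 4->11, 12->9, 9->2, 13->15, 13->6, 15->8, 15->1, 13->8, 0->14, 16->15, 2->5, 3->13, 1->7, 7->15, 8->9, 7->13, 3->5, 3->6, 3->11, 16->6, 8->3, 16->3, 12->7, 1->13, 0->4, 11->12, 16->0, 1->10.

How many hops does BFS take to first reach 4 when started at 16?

2

Level 0: 16
Level 1: 0, 2, 3, 5, 6, 10, 15
Level 2: 1, 4, 8, 11, 12, 13, 14
Level 3: 7, 9
4 first appears at level 2.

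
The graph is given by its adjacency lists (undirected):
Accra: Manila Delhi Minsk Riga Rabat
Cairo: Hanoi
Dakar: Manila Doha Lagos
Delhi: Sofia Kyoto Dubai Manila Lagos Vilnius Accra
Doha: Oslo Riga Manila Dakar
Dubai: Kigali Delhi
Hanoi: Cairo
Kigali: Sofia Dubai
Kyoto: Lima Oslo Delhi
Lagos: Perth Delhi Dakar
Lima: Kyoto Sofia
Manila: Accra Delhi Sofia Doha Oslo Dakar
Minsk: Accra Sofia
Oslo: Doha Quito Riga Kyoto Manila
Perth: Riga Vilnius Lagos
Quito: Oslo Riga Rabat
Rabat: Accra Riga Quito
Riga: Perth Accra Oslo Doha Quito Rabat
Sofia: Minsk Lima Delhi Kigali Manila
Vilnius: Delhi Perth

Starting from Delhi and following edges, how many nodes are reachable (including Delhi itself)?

18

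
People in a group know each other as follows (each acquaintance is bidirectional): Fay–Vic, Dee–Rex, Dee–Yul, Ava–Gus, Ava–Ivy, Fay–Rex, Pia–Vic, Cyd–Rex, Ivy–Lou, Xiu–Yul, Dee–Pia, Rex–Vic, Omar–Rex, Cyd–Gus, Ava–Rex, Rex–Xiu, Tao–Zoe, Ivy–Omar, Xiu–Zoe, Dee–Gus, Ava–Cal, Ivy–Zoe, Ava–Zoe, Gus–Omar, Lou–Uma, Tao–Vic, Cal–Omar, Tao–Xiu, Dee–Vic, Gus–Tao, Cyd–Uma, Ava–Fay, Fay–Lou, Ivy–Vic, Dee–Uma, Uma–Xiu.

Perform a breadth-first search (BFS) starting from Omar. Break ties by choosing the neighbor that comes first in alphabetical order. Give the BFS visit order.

Omar Cal Gus Ivy Rex Ava Cyd Dee Tao Lou Vic Zoe Fay Xiu Uma Pia Yul

Visit Omar; enqueue Cal, Gus, Ivy, Rex → queue [Cal, Gus, Ivy, Rex]
Visit Cal; enqueue Ava → queue [Gus, Ivy, Rex, Ava]
Visit Gus; enqueue Cyd, Dee, Tao → queue [Ivy, Rex, Ava, Cyd, Dee, Tao]
Visit Ivy; enqueue Lou, Vic, Zoe → queue [Rex, Ava, Cyd, Dee, Tao, Lou, Vic, Zoe]
Visit Rex; enqueue Fay, Xiu → queue [Ava, Cyd, Dee, Tao, Lou, Vic, Zoe, Fay, Xiu]
Visit Ava → queue [Cyd, Dee, Tao, Lou, Vic, Zoe, Fay, Xiu]
Visit Cyd; enqueue Uma → queue [Dee, Tao, Lou, Vic, Zoe, Fay, Xiu, Uma]
Visit Dee; enqueue Pia, Yul → queue [Tao, Lou, Vic, Zoe, Fay, Xiu, Uma, Pia, Yul]
Visit Tao → queue [Lou, Vic, Zoe, Fay, Xiu, Uma, Pia, Yul]
Visit Lou → queue [Vic, Zoe, Fay, Xiu, Uma, Pia, Yul]
Visit Vic → queue [Zoe, Fay, Xiu, Uma, Pia, Yul]
Visit Zoe → queue [Fay, Xiu, Uma, Pia, Yul]
Visit Fay → queue [Xiu, Uma, Pia, Yul]
Visit Xiu → queue [Uma, Pia, Yul]
Visit Uma → queue [Pia, Yul]
Visit Pia → queue [Yul]
Visit Yul → queue []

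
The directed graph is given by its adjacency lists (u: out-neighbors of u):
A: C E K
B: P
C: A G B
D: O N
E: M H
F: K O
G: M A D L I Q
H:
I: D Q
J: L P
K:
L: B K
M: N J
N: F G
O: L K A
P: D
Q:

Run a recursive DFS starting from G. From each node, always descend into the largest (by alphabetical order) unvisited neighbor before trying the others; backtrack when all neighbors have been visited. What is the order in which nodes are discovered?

G, Q, M, N, F, O, L, K, B, P, D, A, E, H, C, J, I

Visit G
G → Q
G → M
M → N
N → F
F → O
O → L
L → K
L → B
B → P
P → D
O → A
A → E
E → H
A → C
M → J
G → I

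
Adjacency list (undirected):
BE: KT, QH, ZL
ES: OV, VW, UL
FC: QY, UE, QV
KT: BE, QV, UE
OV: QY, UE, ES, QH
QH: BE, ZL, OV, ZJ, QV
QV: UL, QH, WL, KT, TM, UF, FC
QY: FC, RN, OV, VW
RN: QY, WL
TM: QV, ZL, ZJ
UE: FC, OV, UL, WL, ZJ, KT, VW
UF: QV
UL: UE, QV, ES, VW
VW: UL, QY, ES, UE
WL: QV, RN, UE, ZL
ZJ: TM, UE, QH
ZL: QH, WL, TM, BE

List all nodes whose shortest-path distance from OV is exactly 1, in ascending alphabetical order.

Level 0: OV
Level 1: ES, QH, QY, UE
Level 2: BE, FC, KT, QV, RN, UL, VW, WL, ZJ, ZL
Level 3: TM, UF

ES, QH, QY, UE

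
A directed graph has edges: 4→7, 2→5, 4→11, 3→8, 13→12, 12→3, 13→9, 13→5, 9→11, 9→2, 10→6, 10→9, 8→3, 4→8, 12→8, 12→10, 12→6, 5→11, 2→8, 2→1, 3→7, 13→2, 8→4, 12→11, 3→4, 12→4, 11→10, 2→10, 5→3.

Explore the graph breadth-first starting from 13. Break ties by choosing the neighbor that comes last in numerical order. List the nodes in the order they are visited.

Visit 13; enqueue 12, 9, 5, 2 → queue [12, 9, 5, 2]
Visit 12; enqueue 11, 10, 8, 6, 4, 3 → queue [9, 5, 2, 11, 10, 8, 6, 4, 3]
Visit 9 → queue [5, 2, 11, 10, 8, 6, 4, 3]
Visit 5 → queue [2, 11, 10, 8, 6, 4, 3]
Visit 2; enqueue 1 → queue [11, 10, 8, 6, 4, 3, 1]
Visit 11 → queue [10, 8, 6, 4, 3, 1]
Visit 10 → queue [8, 6, 4, 3, 1]
Visit 8 → queue [6, 4, 3, 1]
Visit 6 → queue [4, 3, 1]
Visit 4; enqueue 7 → queue [3, 1, 7]
Visit 3 → queue [1, 7]
Visit 1 → queue [7]
Visit 7 → queue []

13 12 9 5 2 11 10 8 6 4 3 1 7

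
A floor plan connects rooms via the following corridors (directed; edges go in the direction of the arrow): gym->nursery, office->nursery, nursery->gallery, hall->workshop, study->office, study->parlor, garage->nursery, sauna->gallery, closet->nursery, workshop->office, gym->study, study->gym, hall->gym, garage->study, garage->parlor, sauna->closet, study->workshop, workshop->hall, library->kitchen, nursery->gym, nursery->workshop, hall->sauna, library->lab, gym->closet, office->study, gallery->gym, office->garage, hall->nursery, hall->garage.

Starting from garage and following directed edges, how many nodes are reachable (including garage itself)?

11

BFS from garage visits: garage, nursery, parlor, study, gallery, gym, workshop, office, closet, hall, sauna
Reachable nodes: 11 of 14 total.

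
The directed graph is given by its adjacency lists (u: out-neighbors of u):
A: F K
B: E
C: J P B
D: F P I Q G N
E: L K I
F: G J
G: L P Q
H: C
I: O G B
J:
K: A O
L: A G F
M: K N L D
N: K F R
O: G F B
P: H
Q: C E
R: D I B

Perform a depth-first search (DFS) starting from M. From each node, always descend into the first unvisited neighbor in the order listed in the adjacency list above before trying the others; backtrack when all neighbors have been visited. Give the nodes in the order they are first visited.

M -> K -> A -> F -> G -> L -> P -> H -> C -> J -> B -> E -> I -> O -> Q -> N -> R -> D

Visit M
M → K
K → A
A → F
F → G
G → L
G → P
P → H
H → C
C → J
C → B
B → E
E → I
I → O
G → Q
M → N
N → R
R → D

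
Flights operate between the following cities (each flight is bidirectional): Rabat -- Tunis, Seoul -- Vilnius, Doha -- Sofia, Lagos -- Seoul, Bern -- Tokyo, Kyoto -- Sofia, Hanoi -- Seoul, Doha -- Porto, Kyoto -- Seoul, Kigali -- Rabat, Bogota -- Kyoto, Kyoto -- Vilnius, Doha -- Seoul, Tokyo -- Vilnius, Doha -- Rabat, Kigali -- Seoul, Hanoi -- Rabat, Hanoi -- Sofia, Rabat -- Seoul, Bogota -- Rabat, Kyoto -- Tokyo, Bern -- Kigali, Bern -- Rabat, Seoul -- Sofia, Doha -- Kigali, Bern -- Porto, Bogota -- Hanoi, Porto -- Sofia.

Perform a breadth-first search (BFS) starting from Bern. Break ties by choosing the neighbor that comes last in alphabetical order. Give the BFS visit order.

Bern → Tokyo → Rabat → Porto → Kigali → Vilnius → Kyoto → Tunis → Seoul → Hanoi → Doha → Bogota → Sofia → Lagos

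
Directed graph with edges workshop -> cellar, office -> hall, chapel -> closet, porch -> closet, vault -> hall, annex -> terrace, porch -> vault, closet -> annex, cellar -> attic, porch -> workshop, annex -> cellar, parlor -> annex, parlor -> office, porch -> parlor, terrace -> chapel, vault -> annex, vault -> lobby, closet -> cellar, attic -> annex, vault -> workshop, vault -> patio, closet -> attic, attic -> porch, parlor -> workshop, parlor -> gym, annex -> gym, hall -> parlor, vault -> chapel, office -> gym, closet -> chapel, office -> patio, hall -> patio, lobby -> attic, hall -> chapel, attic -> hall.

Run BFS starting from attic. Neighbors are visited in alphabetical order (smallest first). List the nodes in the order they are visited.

attic, annex, hall, porch, cellar, gym, terrace, chapel, parlor, patio, closet, vault, workshop, office, lobby

Visit attic; enqueue annex, hall, porch → queue [annex, hall, porch]
Visit annex; enqueue cellar, gym, terrace → queue [hall, porch, cellar, gym, terrace]
Visit hall; enqueue chapel, parlor, patio → queue [porch, cellar, gym, terrace, chapel, parlor, patio]
Visit porch; enqueue closet, vault, workshop → queue [cellar, gym, terrace, chapel, parlor, patio, closet, vault, workshop]
Visit cellar → queue [gym, terrace, chapel, parlor, patio, closet, vault, workshop]
Visit gym → queue [terrace, chapel, parlor, patio, closet, vault, workshop]
Visit terrace → queue [chapel, parlor, patio, closet, vault, workshop]
Visit chapel → queue [parlor, patio, closet, vault, workshop]
Visit parlor; enqueue office → queue [patio, closet, vault, workshop, office]
Visit patio → queue [closet, vault, workshop, office]
Visit closet → queue [vault, workshop, office]
Visit vault; enqueue lobby → queue [workshop, office, lobby]
Visit workshop → queue [office, lobby]
Visit office → queue [lobby]
Visit lobby → queue []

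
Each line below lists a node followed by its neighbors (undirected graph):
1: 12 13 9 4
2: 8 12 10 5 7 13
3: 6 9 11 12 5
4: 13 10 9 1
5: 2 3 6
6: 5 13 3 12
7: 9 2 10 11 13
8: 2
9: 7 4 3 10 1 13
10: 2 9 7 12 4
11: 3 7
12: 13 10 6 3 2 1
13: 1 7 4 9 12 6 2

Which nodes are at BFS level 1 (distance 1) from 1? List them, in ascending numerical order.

Level 0: 1
Level 1: 4, 9, 12, 13
Level 2: 2, 3, 6, 7, 10
Level 3: 5, 8, 11

4, 9, 12, 13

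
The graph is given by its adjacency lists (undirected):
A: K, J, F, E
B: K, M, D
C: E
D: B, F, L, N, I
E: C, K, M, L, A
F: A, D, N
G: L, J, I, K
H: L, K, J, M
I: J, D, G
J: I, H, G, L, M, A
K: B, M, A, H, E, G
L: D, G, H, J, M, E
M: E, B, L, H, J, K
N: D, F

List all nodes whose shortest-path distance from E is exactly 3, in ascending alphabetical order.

Level 0: E
Level 1: A, C, K, L, M
Level 2: B, D, F, G, H, J
Level 3: I, N

I, N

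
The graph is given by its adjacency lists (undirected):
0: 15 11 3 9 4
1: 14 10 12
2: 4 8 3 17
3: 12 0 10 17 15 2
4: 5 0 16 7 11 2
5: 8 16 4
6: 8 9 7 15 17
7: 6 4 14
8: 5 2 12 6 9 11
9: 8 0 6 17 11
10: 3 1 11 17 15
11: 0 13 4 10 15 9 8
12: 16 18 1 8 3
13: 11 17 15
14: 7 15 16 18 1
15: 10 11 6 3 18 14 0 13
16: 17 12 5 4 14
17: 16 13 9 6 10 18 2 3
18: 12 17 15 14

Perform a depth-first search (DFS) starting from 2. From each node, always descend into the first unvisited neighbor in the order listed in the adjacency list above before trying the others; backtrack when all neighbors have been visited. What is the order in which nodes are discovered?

Visit 2
2 → 4
4 → 5
5 → 8
8 → 12
12 → 16
16 → 17
17 → 13
13 → 11
11 → 0
0 → 15
15 → 10
10 → 3
10 → 1
1 → 14
14 → 7
7 → 6
6 → 9
14 → 18

2 -> 4 -> 5 -> 8 -> 12 -> 16 -> 17 -> 13 -> 11 -> 0 -> 15 -> 10 -> 3 -> 1 -> 14 -> 7 -> 6 -> 9 -> 18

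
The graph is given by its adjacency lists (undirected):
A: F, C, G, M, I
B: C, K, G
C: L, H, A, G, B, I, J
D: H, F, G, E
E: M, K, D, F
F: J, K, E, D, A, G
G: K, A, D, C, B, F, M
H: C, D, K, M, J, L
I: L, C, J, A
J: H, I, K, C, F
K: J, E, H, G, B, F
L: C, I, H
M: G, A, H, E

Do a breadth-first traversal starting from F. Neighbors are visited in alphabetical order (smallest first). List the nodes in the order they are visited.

Visit F; enqueue A, D, E, G, J, K → queue [A, D, E, G, J, K]
Visit A; enqueue C, I, M → queue [D, E, G, J, K, C, I, M]
Visit D; enqueue H → queue [E, G, J, K, C, I, M, H]
Visit E → queue [G, J, K, C, I, M, H]
Visit G; enqueue B → queue [J, K, C, I, M, H, B]
Visit J → queue [K, C, I, M, H, B]
Visit K → queue [C, I, M, H, B]
Visit C; enqueue L → queue [I, M, H, B, L]
Visit I → queue [M, H, B, L]
Visit M → queue [H, B, L]
Visit H → queue [B, L]
Visit B → queue [L]
Visit L → queue []

F → A → D → E → G → J → K → C → I → M → H → B → L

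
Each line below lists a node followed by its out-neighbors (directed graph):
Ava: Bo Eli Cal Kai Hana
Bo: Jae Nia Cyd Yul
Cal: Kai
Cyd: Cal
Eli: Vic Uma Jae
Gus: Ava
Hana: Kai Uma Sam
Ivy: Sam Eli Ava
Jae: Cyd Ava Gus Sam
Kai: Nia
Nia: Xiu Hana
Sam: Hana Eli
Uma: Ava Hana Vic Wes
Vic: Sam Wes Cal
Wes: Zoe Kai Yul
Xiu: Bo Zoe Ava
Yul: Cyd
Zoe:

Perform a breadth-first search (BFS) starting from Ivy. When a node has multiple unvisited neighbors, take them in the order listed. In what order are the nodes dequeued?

Visit Ivy; enqueue Sam, Eli, Ava → queue [Sam, Eli, Ava]
Visit Sam; enqueue Hana → queue [Eli, Ava, Hana]
Visit Eli; enqueue Vic, Uma, Jae → queue [Ava, Hana, Vic, Uma, Jae]
Visit Ava; enqueue Bo, Cal, Kai → queue [Hana, Vic, Uma, Jae, Bo, Cal, Kai]
Visit Hana → queue [Vic, Uma, Jae, Bo, Cal, Kai]
Visit Vic; enqueue Wes → queue [Uma, Jae, Bo, Cal, Kai, Wes]
Visit Uma → queue [Jae, Bo, Cal, Kai, Wes]
Visit Jae; enqueue Cyd, Gus → queue [Bo, Cal, Kai, Wes, Cyd, Gus]
Visit Bo; enqueue Nia, Yul → queue [Cal, Kai, Wes, Cyd, Gus, Nia, Yul]
Visit Cal → queue [Kai, Wes, Cyd, Gus, Nia, Yul]
Visit Kai → queue [Wes, Cyd, Gus, Nia, Yul]
Visit Wes; enqueue Zoe → queue [Cyd, Gus, Nia, Yul, Zoe]
Visit Cyd → queue [Gus, Nia, Yul, Zoe]
Visit Gus → queue [Nia, Yul, Zoe]
Visit Nia; enqueue Xiu → queue [Yul, Zoe, Xiu]
Visit Yul → queue [Zoe, Xiu]
Visit Zoe → queue [Xiu]
Visit Xiu → queue []

Ivy → Sam → Eli → Ava → Hana → Vic → Uma → Jae → Bo → Cal → Kai → Wes → Cyd → Gus → Nia → Yul → Zoe → Xiu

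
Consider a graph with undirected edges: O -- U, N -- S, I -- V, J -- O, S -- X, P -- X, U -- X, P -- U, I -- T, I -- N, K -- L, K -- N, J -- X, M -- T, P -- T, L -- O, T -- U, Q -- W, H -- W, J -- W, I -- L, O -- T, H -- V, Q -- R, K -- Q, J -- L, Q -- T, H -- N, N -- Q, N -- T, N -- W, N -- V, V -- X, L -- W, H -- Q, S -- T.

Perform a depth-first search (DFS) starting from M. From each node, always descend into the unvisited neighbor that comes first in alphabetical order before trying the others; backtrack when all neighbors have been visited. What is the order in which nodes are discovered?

Visit M
M → T
T → I
I → L
L → J
J → O
O → U
U → P
P → X
X → S
S → N
N → H
H → Q
Q → K
Q → R
Q → W
H → V

M → T → I → L → J → O → U → P → X → S → N → H → Q → K → R → W → V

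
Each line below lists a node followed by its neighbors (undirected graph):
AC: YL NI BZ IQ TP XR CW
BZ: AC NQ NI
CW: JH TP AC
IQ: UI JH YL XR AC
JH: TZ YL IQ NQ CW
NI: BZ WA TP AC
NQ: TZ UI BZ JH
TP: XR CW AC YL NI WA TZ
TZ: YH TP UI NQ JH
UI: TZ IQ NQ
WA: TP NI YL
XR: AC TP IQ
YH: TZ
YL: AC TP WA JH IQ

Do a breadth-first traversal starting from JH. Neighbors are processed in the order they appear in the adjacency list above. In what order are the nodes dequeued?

Visit JH; enqueue TZ, YL, IQ, NQ, CW → queue [TZ, YL, IQ, NQ, CW]
Visit TZ; enqueue YH, TP, UI → queue [YL, IQ, NQ, CW, YH, TP, UI]
Visit YL; enqueue AC, WA → queue [IQ, NQ, CW, YH, TP, UI, AC, WA]
Visit IQ; enqueue XR → queue [NQ, CW, YH, TP, UI, AC, WA, XR]
Visit NQ; enqueue BZ → queue [CW, YH, TP, UI, AC, WA, XR, BZ]
Visit CW → queue [YH, TP, UI, AC, WA, XR, BZ]
Visit YH → queue [TP, UI, AC, WA, XR, BZ]
Visit TP; enqueue NI → queue [UI, AC, WA, XR, BZ, NI]
Visit UI → queue [AC, WA, XR, BZ, NI]
Visit AC → queue [WA, XR, BZ, NI]
Visit WA → queue [XR, BZ, NI]
Visit XR → queue [BZ, NI]
Visit BZ → queue [NI]
Visit NI → queue []

JH, TZ, YL, IQ, NQ, CW, YH, TP, UI, AC, WA, XR, BZ, NI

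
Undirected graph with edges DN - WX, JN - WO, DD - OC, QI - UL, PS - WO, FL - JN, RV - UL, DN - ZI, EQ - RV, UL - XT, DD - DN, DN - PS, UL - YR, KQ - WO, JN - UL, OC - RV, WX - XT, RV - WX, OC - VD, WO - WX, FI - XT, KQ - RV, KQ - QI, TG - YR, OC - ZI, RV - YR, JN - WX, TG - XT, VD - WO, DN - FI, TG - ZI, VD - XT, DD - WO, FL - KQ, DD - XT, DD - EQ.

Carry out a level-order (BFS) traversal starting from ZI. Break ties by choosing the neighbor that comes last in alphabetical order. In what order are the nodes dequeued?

Visit ZI; enqueue TG, OC, DN → queue [TG, OC, DN]
Visit TG; enqueue YR, XT → queue [OC, DN, YR, XT]
Visit OC; enqueue VD, RV, DD → queue [DN, YR, XT, VD, RV, DD]
Visit DN; enqueue WX, PS, FI → queue [YR, XT, VD, RV, DD, WX, PS, FI]
Visit YR; enqueue UL → queue [XT, VD, RV, DD, WX, PS, FI, UL]
Visit XT → queue [VD, RV, DD, WX, PS, FI, UL]
Visit VD; enqueue WO → queue [RV, DD, WX, PS, FI, UL, WO]
Visit RV; enqueue KQ, EQ → queue [DD, WX, PS, FI, UL, WO, KQ, EQ]
Visit DD → queue [WX, PS, FI, UL, WO, KQ, EQ]
Visit WX; enqueue JN → queue [PS, FI, UL, WO, KQ, EQ, JN]
Visit PS → queue [FI, UL, WO, KQ, EQ, JN]
Visit FI → queue [UL, WO, KQ, EQ, JN]
Visit UL; enqueue QI → queue [WO, KQ, EQ, JN, QI]
Visit WO → queue [KQ, EQ, JN, QI]
Visit KQ; enqueue FL → queue [EQ, JN, QI, FL]
Visit EQ → queue [JN, QI, FL]
Visit JN → queue [QI, FL]
Visit QI → queue [FL]
Visit FL → queue []

ZI -> TG -> OC -> DN -> YR -> XT -> VD -> RV -> DD -> WX -> PS -> FI -> UL -> WO -> KQ -> EQ -> JN -> QI -> FL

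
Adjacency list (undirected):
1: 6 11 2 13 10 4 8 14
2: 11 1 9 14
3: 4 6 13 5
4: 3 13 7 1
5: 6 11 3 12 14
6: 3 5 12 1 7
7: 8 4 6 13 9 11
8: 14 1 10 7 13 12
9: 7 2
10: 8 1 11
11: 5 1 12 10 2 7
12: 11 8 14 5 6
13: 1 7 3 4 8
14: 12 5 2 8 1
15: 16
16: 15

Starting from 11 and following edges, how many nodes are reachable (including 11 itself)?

14

BFS from 11 visits: 11, 12, 10, 7, 5, 2, 1, 14, 8, 6, 13, 9, 4, 3
Reachable nodes: 14 of 16 total.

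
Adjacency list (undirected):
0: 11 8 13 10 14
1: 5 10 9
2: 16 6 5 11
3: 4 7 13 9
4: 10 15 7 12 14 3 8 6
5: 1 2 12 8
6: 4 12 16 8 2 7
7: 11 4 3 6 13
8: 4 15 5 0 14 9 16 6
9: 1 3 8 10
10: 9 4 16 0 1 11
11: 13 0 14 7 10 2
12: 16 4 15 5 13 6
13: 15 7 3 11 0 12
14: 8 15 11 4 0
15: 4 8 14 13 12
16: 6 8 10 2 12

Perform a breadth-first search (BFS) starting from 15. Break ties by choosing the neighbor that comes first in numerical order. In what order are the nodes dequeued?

Visit 15; enqueue 4, 8, 12, 13, 14 → queue [4, 8, 12, 13, 14]
Visit 4; enqueue 3, 6, 7, 10 → queue [8, 12, 13, 14, 3, 6, 7, 10]
Visit 8; enqueue 0, 5, 9, 16 → queue [12, 13, 14, 3, 6, 7, 10, 0, 5, 9, 16]
Visit 12 → queue [13, 14, 3, 6, 7, 10, 0, 5, 9, 16]
Visit 13; enqueue 11 → queue [14, 3, 6, 7, 10, 0, 5, 9, 16, 11]
Visit 14 → queue [3, 6, 7, 10, 0, 5, 9, 16, 11]
Visit 3 → queue [6, 7, 10, 0, 5, 9, 16, 11]
Visit 6; enqueue 2 → queue [7, 10, 0, 5, 9, 16, 11, 2]
Visit 7 → queue [10, 0, 5, 9, 16, 11, 2]
Visit 10; enqueue 1 → queue [0, 5, 9, 16, 11, 2, 1]
Visit 0 → queue [5, 9, 16, 11, 2, 1]
Visit 5 → queue [9, 16, 11, 2, 1]
Visit 9 → queue [16, 11, 2, 1]
Visit 16 → queue [11, 2, 1]
Visit 11 → queue [2, 1]
Visit 2 → queue [1]
Visit 1 → queue []

15, 4, 8, 12, 13, 14, 3, 6, 7, 10, 0, 5, 9, 16, 11, 2, 1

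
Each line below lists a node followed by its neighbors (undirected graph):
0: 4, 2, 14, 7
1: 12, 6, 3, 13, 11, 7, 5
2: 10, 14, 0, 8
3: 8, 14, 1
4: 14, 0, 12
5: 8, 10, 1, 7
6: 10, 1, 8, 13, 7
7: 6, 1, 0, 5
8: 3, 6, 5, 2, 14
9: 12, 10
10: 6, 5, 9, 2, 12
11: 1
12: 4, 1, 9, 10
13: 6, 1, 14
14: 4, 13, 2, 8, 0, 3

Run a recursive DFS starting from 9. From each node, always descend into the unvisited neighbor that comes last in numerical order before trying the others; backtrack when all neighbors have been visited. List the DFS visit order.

9 12 10 6 13 14 8 5 7 1 11 3 0 4 2

Visit 9
9 → 12
12 → 10
10 → 6
6 → 13
13 → 14
14 → 8
8 → 5
5 → 7
7 → 1
1 → 11
1 → 3
7 → 0
0 → 4
0 → 2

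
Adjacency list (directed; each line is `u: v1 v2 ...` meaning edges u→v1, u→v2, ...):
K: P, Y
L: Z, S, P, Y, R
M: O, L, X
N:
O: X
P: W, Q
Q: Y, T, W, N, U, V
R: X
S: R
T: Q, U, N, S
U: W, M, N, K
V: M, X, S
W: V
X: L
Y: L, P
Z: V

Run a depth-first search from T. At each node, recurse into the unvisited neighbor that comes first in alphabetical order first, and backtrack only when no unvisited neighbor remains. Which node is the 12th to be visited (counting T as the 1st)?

Visit T
T → N
T → Q
Q → U
U → K
K → P
P → W
W → V
V → M
M → L
L → R
R → X
L → S
L → Y
L → Z
M → O

Visit order: T, N, Q, U, K, P, W, V, M, L, R, X, S, Y, Z, O

X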